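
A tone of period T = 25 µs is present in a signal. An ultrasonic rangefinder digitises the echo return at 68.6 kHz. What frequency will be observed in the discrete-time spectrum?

T = 25 µs → f = 1/T = 40 kHz.
40 kHz > fs/2 = 34.3 kHz, folds to fs − 40 kHz = 28.6 kHz.

28.6 kHz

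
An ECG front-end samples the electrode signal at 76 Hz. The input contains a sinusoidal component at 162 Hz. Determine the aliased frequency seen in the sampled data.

162 Hz mod fs = 10 Hz.
10 Hz ≤ fs/2 = 38 Hz, appears at 10 Hz.

10 Hz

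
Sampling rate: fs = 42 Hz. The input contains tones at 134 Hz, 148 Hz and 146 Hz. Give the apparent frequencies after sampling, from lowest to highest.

fs/2 = 21 Hz.
134 Hz mod fs = 8 Hz.
8 Hz ≤ fs/2 = 21 Hz, appears at 8 Hz.
148 Hz mod fs = 22 Hz.
22 Hz > fs/2 = 21 Hz, folds to fs − 22 Hz = 20 Hz.
146 Hz mod fs = 20 Hz.
20 Hz ≤ fs/2 = 21 Hz, appears at 20 Hz.
Distinct values: {8 Hz, 20 Hz}.

8 Hz, 20 Hz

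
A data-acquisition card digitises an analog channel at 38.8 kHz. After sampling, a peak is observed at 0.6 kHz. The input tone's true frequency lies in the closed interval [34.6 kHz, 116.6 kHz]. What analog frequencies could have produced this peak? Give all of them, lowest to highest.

38.2 kHz, 39.4 kHz, 77 kHz, 78.2 kHz, 115.8 kHz

Frequencies that alias to 0.6 kHz are k·fs ± 0.6 kHz for integer k ≥ 0.
k=0: 0.6 kHz.
k=1: 38.2 kHz, 39.4 kHz.
k=2: 77 kHz, 78.2 kHz.
k=3: 115.8 kHz, 117 kHz.
k=4: 154.6 kHz, 155.8 kHz.
Within [34.6 kHz, 116.6 kHz]: 38.2 kHz, 39.4 kHz, 77 kHz, 78.2 kHz, 115.8 kHz.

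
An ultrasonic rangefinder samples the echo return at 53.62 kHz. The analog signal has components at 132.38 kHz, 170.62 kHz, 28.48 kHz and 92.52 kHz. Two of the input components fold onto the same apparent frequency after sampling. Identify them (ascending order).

fs/2 = 26.81 kHz.
132.38 kHz mod fs = 25.14 kHz.
25.14 kHz ≤ fs/2 = 26.81 kHz, appears at 25.14 kHz.
170.62 kHz mod fs = 9.76 kHz.
9.76 kHz ≤ fs/2 = 26.81 kHz, appears at 9.76 kHz.
28.48 kHz > fs/2 = 26.81 kHz, folds to fs − 28.48 kHz = 25.14 kHz.
92.52 kHz mod fs = 38.9 kHz.
38.9 kHz > fs/2 = 26.81 kHz, folds to fs − 38.9 kHz = 14.72 kHz.
28.48 kHz and 132.38 kHz both map to 25.14 kHz.

28.48 kHz, 132.38 kHz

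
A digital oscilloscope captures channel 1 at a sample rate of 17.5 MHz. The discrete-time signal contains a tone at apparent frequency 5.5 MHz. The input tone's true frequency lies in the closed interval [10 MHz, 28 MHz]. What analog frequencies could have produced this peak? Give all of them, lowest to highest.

12 MHz, 23 MHz

Frequencies that alias to 5.5 MHz are k·fs ± 5.5 MHz for integer k ≥ 0.
k=0: 5.5 MHz.
k=1: 12 MHz, 23 MHz.
k=2: 29.5 MHz, 40.5 MHz.
Within [10 MHz, 28 MHz]: 12 MHz, 23 MHz.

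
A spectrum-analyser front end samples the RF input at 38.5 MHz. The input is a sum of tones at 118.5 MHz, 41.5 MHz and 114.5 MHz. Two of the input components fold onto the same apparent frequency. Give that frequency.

fs/2 = 19.25 MHz.
118.5 MHz mod fs = 3 MHz.
3 MHz ≤ fs/2 = 19.25 MHz, appears at 3 MHz.
41.5 MHz mod fs = 3 MHz.
3 MHz ≤ fs/2 = 19.25 MHz, appears at 3 MHz.
114.5 MHz mod fs = 37.5 MHz.
37.5 MHz > fs/2 = 19.25 MHz, folds to fs − 37.5 MHz = 1 MHz.
41.5 MHz and 118.5 MHz both map to 3 MHz.

3 MHz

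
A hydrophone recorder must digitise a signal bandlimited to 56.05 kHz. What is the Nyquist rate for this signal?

Nyquist rate = 2 × 56.05 kHz = 112.1 kHz.

112.1 kHz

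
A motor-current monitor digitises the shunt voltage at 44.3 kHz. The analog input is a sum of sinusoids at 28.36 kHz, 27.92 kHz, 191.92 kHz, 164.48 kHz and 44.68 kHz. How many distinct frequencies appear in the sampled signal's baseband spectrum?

fs/2 = 22.15 kHz.
28.36 kHz > fs/2 = 22.15 kHz, folds to fs − 28.36 kHz = 15.94 kHz.
27.92 kHz > fs/2 = 22.15 kHz, folds to fs − 27.92 kHz = 16.38 kHz.
191.92 kHz mod fs = 14.72 kHz.
14.72 kHz ≤ fs/2 = 22.15 kHz, appears at 14.72 kHz.
164.48 kHz mod fs = 31.58 kHz.
31.58 kHz > fs/2 = 22.15 kHz, folds to fs − 31.58 kHz = 12.72 kHz.
44.68 kHz mod fs = 0.38 kHz.
0.38 kHz ≤ fs/2 = 22.15 kHz, appears at 0.38 kHz.
Distinct values: {0.38 kHz, 12.72 kHz, 14.72 kHz, 15.94 kHz, 16.38 kHz} → 5.

5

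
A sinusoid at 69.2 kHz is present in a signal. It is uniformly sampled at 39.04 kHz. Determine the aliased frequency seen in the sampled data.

8.88 kHz

69.2 kHz mod fs = 30.16 kHz.
30.16 kHz > fs/2 = 19.52 kHz, folds to fs − 30.16 kHz = 8.88 kHz.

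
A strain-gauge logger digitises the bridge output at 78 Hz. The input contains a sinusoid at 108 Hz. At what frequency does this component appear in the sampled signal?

30 Hz

108 Hz mod fs = 30 Hz.
30 Hz ≤ fs/2 = 39 Hz, appears at 30 Hz.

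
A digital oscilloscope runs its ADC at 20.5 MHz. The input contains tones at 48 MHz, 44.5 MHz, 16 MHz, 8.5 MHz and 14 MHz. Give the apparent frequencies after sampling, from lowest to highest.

fs/2 = 10.25 MHz.
48 MHz mod fs = 7 MHz.
7 MHz ≤ fs/2 = 10.25 MHz, appears at 7 MHz.
44.5 MHz mod fs = 3.5 MHz.
3.5 MHz ≤ fs/2 = 10.25 MHz, appears at 3.5 MHz.
16 MHz > fs/2 = 10.25 MHz, folds to fs − 16 MHz = 4.5 MHz.
8.5 MHz ≤ fs/2 = 10.25 MHz, passes unchanged.
14 MHz > fs/2 = 10.25 MHz, folds to fs − 14 MHz = 6.5 MHz.
Distinct values: {3.5 MHz, 4.5 MHz, 6.5 MHz, 7 MHz, 8.5 MHz}.

3.5 MHz, 4.5 MHz, 6.5 MHz, 7 MHz, 8.5 MHz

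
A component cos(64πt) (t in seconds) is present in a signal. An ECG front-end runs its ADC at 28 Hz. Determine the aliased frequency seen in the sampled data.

4 Hz

ω = 64π rad/s → f = ω/(2π) = 32 Hz.
32 Hz mod fs = 4 Hz.
4 Hz ≤ fs/2 = 14 Hz, appears at 4 Hz.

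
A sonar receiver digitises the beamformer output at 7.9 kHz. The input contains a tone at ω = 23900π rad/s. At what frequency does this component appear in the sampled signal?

ω = 23900π rad/s → f = ω/(2π) = 11950 Hz = 11.95 kHz.
11.95 kHz mod fs = 4.05 kHz.
4.05 kHz > fs/2 = 3.95 kHz, folds to fs − 4.05 kHz = 3.85 kHz.

3.85 kHz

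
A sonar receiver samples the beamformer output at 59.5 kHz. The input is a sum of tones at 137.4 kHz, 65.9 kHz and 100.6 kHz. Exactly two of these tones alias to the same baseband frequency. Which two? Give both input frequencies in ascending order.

100.6 kHz, 137.4 kHz

fs/2 = 29.75 kHz.
137.4 kHz mod fs = 18.4 kHz.
18.4 kHz ≤ fs/2 = 29.75 kHz, appears at 18.4 kHz.
65.9 kHz mod fs = 6.4 kHz.
6.4 kHz ≤ fs/2 = 29.75 kHz, appears at 6.4 kHz.
100.6 kHz mod fs = 41.1 kHz.
41.1 kHz > fs/2 = 29.75 kHz, folds to fs − 41.1 kHz = 18.4 kHz.
100.6 kHz and 137.4 kHz both map to 18.4 kHz.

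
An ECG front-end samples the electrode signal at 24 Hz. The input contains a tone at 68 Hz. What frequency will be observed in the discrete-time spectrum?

68 Hz mod fs = 20 Hz.
20 Hz > fs/2 = 12 Hz, folds to fs − 20 Hz = 4 Hz.

4 Hz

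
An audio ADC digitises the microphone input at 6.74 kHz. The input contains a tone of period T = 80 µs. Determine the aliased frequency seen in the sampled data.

T = 80 µs → f = 1/T = 12.5 kHz.
12.5 kHz mod fs = 5.76 kHz.
5.76 kHz > fs/2 = 3.37 kHz, folds to fs − 5.76 kHz = 0.98 kHz.

0.98 kHz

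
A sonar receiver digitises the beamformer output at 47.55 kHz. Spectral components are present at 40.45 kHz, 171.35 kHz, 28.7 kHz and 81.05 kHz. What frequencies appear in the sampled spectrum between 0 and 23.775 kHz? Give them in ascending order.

7.1 kHz, 14.05 kHz, 18.85 kHz

fs/2 = 23.775 kHz.
40.45 kHz > fs/2 = 23.775 kHz, folds to fs − 40.45 kHz = 7.1 kHz.
171.35 kHz mod fs = 28.7 kHz.
28.7 kHz > fs/2 = 23.775 kHz, folds to fs − 28.7 kHz = 18.85 kHz.
28.7 kHz > fs/2 = 23.775 kHz, folds to fs − 28.7 kHz = 18.85 kHz.
81.05 kHz mod fs = 33.5 kHz.
33.5 kHz > fs/2 = 23.775 kHz, folds to fs − 33.5 kHz = 14.05 kHz.
Distinct values: {7.1 kHz, 14.05 kHz, 18.85 kHz}.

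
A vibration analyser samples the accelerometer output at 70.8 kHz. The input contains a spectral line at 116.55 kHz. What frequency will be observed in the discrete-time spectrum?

116.55 kHz mod fs = 45.75 kHz.
45.75 kHz > fs/2 = 35.4 kHz, folds to fs − 45.75 kHz = 25.05 kHz.

25.05 kHz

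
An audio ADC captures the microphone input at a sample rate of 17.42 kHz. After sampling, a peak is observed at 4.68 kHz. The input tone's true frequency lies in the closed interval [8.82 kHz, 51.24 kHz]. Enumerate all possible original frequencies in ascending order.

Frequencies that alias to 4.68 kHz are k·fs ± 4.68 kHz for integer k ≥ 0.
k=0: 4.68 kHz.
k=1: 12.74 kHz, 22.1 kHz.
k=2: 30.16 kHz, 39.52 kHz.
k=3: 47.58 kHz, 56.94 kHz.
k=4: 65 kHz, 74.36 kHz.
Within [8.82 kHz, 51.24 kHz]: 12.74 kHz, 22.1 kHz, 30.16 kHz, 39.52 kHz, 47.58 kHz.

12.74 kHz, 22.1 kHz, 30.16 kHz, 39.52 kHz, 47.58 kHz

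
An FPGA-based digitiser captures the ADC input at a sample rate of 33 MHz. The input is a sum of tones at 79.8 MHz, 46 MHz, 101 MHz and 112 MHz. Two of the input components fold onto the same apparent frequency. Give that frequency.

fs/2 = 16.5 MHz.
79.8 MHz mod fs = 13.8 MHz.
13.8 MHz ≤ fs/2 = 16.5 MHz, appears at 13.8 MHz.
46 MHz mod fs = 13 MHz.
13 MHz ≤ fs/2 = 16.5 MHz, appears at 13 MHz.
101 MHz mod fs = 2 MHz.
2 MHz ≤ fs/2 = 16.5 MHz, appears at 2 MHz.
112 MHz mod fs = 13 MHz.
13 MHz ≤ fs/2 = 16.5 MHz, appears at 13 MHz.
46 MHz and 112 MHz both map to 13 MHz.

13 MHz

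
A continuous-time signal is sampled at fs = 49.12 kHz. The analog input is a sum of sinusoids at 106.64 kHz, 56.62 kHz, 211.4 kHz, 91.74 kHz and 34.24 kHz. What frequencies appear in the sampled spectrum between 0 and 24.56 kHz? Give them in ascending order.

6.5 kHz, 7.5 kHz, 8.4 kHz, 14.88 kHz, 14.92 kHz

fs/2 = 24.56 kHz.
106.64 kHz mod fs = 8.4 kHz.
8.4 kHz ≤ fs/2 = 24.56 kHz, appears at 8.4 kHz.
56.62 kHz mod fs = 7.5 kHz.
7.5 kHz ≤ fs/2 = 24.56 kHz, appears at 7.5 kHz.
211.4 kHz mod fs = 14.92 kHz.
14.92 kHz ≤ fs/2 = 24.56 kHz, appears at 14.92 kHz.
91.74 kHz mod fs = 42.62 kHz.
42.62 kHz > fs/2 = 24.56 kHz, folds to fs − 42.62 kHz = 6.5 kHz.
34.24 kHz > fs/2 = 24.56 kHz, folds to fs − 34.24 kHz = 14.88 kHz.
Distinct values: {6.5 kHz, 7.5 kHz, 8.4 kHz, 14.88 kHz, 14.92 kHz}.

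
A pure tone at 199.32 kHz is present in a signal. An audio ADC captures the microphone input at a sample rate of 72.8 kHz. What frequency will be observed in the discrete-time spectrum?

19.08 kHz

199.32 kHz mod fs = 53.72 kHz.
53.72 kHz > fs/2 = 36.4 kHz, folds to fs − 53.72 kHz = 19.08 kHz.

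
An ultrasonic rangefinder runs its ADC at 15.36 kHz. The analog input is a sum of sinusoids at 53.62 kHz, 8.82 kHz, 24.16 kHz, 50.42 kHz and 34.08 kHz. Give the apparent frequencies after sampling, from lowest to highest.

fs/2 = 7.68 kHz.
53.62 kHz mod fs = 7.54 kHz.
7.54 kHz ≤ fs/2 = 7.68 kHz, appears at 7.54 kHz.
8.82 kHz > fs/2 = 7.68 kHz, folds to fs − 8.82 kHz = 6.54 kHz.
24.16 kHz mod fs = 8.8 kHz.
8.8 kHz > fs/2 = 7.68 kHz, folds to fs − 8.8 kHz = 6.56 kHz.
50.42 kHz mod fs = 4.34 kHz.
4.34 kHz ≤ fs/2 = 7.68 kHz, appears at 4.34 kHz.
34.08 kHz mod fs = 3.36 kHz.
3.36 kHz ≤ fs/2 = 7.68 kHz, appears at 3.36 kHz.
Distinct values: {3.36 kHz, 4.34 kHz, 6.54 kHz, 6.56 kHz, 7.54 kHz}.

3.36 kHz, 4.34 kHz, 6.54 kHz, 6.56 kHz, 7.54 kHz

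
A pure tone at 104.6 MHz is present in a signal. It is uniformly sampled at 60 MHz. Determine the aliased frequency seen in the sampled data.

104.6 MHz mod fs = 44.6 MHz.
44.6 MHz > fs/2 = 30 MHz, folds to fs − 44.6 MHz = 15.4 MHz.

15.4 MHz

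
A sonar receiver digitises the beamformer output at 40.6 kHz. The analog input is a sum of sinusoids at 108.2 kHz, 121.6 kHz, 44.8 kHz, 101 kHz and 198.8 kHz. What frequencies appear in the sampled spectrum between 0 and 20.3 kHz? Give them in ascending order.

fs/2 = 20.3 kHz.
108.2 kHz mod fs = 27 kHz.
27 kHz > fs/2 = 20.3 kHz, folds to fs − 27 kHz = 13.6 kHz.
121.6 kHz mod fs = 40.4 kHz.
40.4 kHz > fs/2 = 20.3 kHz, folds to fs − 40.4 kHz = 0.2 kHz.
44.8 kHz mod fs = 4.2 kHz.
4.2 kHz ≤ fs/2 = 20.3 kHz, appears at 4.2 kHz.
101 kHz mod fs = 19.8 kHz.
19.8 kHz ≤ fs/2 = 20.3 kHz, appears at 19.8 kHz.
198.8 kHz mod fs = 36.4 kHz.
36.4 kHz > fs/2 = 20.3 kHz, folds to fs − 36.4 kHz = 4.2 kHz.
Distinct values: {0.2 kHz, 4.2 kHz, 13.6 kHz, 19.8 kHz}.

0.2 kHz, 4.2 kHz, 13.6 kHz, 19.8 kHz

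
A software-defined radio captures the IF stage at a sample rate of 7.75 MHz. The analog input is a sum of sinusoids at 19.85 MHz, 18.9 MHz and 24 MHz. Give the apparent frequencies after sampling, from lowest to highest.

0.75 MHz, 3.4 MHz

fs/2 = 3.875 MHz.
19.85 MHz mod fs = 4.35 MHz.
4.35 MHz > fs/2 = 3.875 MHz, folds to fs − 4.35 MHz = 3.4 MHz.
18.9 MHz mod fs = 3.4 MHz.
3.4 MHz ≤ fs/2 = 3.875 MHz, appears at 3.4 MHz.
24 MHz mod fs = 0.75 MHz.
0.75 MHz ≤ fs/2 = 3.875 MHz, appears at 0.75 MHz.
Distinct values: {0.75 MHz, 3.4 MHz}.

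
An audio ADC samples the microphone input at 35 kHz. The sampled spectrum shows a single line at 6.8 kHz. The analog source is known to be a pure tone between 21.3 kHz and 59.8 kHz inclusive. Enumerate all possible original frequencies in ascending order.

28.2 kHz, 41.8 kHz

Frequencies that alias to 6.8 kHz are k·fs ± 6.8 kHz for integer k ≥ 0.
k=0: 6.8 kHz.
k=1: 28.2 kHz, 41.8 kHz.
k=2: 63.2 kHz, 76.8 kHz.
Within [21.3 kHz, 59.8 kHz]: 28.2 kHz, 41.8 kHz.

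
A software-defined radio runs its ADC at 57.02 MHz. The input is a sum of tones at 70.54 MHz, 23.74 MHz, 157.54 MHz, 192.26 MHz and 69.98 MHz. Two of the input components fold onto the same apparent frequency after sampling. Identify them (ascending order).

70.54 MHz, 157.54 MHz

fs/2 = 28.51 MHz.
70.54 MHz mod fs = 13.52 MHz.
13.52 MHz ≤ fs/2 = 28.51 MHz, appears at 13.52 MHz.
23.74 MHz ≤ fs/2 = 28.51 MHz, passes unchanged.
157.54 MHz mod fs = 43.5 MHz.
43.5 MHz > fs/2 = 28.51 MHz, folds to fs − 43.5 MHz = 13.52 MHz.
192.26 MHz mod fs = 21.2 MHz.
21.2 MHz ≤ fs/2 = 28.51 MHz, appears at 21.2 MHz.
69.98 MHz mod fs = 12.96 MHz.
12.96 MHz ≤ fs/2 = 28.51 MHz, appears at 12.96 MHz.
70.54 MHz and 157.54 MHz both map to 13.52 MHz.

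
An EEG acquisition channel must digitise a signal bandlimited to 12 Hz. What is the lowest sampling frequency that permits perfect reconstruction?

24 Hz

Nyquist rate = 2 × 12 Hz = 24 Hz.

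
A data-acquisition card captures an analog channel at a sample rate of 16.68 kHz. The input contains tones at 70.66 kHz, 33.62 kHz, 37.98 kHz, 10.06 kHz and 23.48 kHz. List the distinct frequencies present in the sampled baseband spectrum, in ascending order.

fs/2 = 8.34 kHz.
70.66 kHz mod fs = 3.94 kHz.
3.94 kHz ≤ fs/2 = 8.34 kHz, appears at 3.94 kHz.
33.62 kHz mod fs = 0.26 kHz.
0.26 kHz ≤ fs/2 = 8.34 kHz, appears at 0.26 kHz.
37.98 kHz mod fs = 4.62 kHz.
4.62 kHz ≤ fs/2 = 8.34 kHz, appears at 4.62 kHz.
10.06 kHz > fs/2 = 8.34 kHz, folds to fs − 10.06 kHz = 6.62 kHz.
23.48 kHz mod fs = 6.8 kHz.
6.8 kHz ≤ fs/2 = 8.34 kHz, appears at 6.8 kHz.
Distinct values: {0.26 kHz, 3.94 kHz, 4.62 kHz, 6.62 kHz, 6.8 kHz}.

0.26 kHz, 3.94 kHz, 4.62 kHz, 6.62 kHz, 6.8 kHz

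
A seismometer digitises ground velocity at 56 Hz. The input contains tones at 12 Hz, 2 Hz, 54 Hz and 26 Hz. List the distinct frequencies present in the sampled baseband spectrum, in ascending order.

fs/2 = 28 Hz.
12 Hz ≤ fs/2 = 28 Hz, passes unchanged.
2 Hz ≤ fs/2 = 28 Hz, passes unchanged.
54 Hz > fs/2 = 28 Hz, folds to fs − 54 Hz = 2 Hz.
26 Hz ≤ fs/2 = 28 Hz, passes unchanged.
Distinct values: {2 Hz, 12 Hz, 26 Hz}.

2 Hz, 12 Hz, 26 Hz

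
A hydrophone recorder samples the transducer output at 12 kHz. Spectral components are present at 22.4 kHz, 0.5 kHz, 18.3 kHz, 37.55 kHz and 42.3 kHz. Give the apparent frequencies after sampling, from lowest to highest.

fs/2 = 6 kHz.
22.4 kHz mod fs = 10.4 kHz.
10.4 kHz > fs/2 = 6 kHz, folds to fs − 10.4 kHz = 1.6 kHz.
0.5 kHz ≤ fs/2 = 6 kHz, passes unchanged.
18.3 kHz mod fs = 6.3 kHz.
6.3 kHz > fs/2 = 6 kHz, folds to fs − 6.3 kHz = 5.7 kHz.
37.55 kHz mod fs = 1.55 kHz.
1.55 kHz ≤ fs/2 = 6 kHz, appears at 1.55 kHz.
42.3 kHz mod fs = 6.3 kHz.
6.3 kHz > fs/2 = 6 kHz, folds to fs − 6.3 kHz = 5.7 kHz.
Distinct values: {0.5 kHz, 1.55 kHz, 1.6 kHz, 5.7 kHz}.

0.5 kHz, 1.55 kHz, 1.6 kHz, 5.7 kHz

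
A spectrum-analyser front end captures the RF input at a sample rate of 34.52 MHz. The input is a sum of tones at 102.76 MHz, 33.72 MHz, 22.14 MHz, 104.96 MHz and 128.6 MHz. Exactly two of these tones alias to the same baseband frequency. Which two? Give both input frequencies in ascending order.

fs/2 = 17.26 MHz.
102.76 MHz mod fs = 33.72 MHz.
33.72 MHz > fs/2 = 17.26 MHz, folds to fs − 33.72 MHz = 0.8 MHz.
33.72 MHz > fs/2 = 17.26 MHz, folds to fs − 33.72 MHz = 0.8 MHz.
22.14 MHz > fs/2 = 17.26 MHz, folds to fs − 22.14 MHz = 12.38 MHz.
104.96 MHz mod fs = 1.4 MHz.
1.4 MHz ≤ fs/2 = 17.26 MHz, appears at 1.4 MHz.
128.6 MHz mod fs = 25.04 MHz.
25.04 MHz > fs/2 = 17.26 MHz, folds to fs − 25.04 MHz = 9.48 MHz.
33.72 MHz and 102.76 MHz both map to 0.8 MHz.

33.72 MHz, 102.76 MHz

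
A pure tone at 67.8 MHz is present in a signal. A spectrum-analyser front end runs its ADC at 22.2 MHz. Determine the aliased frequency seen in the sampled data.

67.8 MHz mod fs = 1.2 MHz.
1.2 MHz ≤ fs/2 = 11.1 MHz, appears at 1.2 MHz.

1.2 MHz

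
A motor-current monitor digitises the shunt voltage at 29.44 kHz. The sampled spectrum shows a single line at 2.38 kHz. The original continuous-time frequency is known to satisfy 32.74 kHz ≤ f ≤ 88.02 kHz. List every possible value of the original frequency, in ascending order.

Frequencies that alias to 2.38 kHz are k·fs ± 2.38 kHz for integer k ≥ 0.
k=0: 2.38 kHz.
k=1: 27.06 kHz, 31.82 kHz.
k=2: 56.5 kHz, 61.26 kHz.
k=3: 85.94 kHz, 90.7 kHz.
k=4: 115.38 kHz, 120.14 kHz.
Within [32.74 kHz, 88.02 kHz]: 56.5 kHz, 61.26 kHz, 85.94 kHz.

56.5 kHz, 61.26 kHz, 85.94 kHz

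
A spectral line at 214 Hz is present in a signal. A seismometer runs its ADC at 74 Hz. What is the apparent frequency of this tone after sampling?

8 Hz

214 Hz mod fs = 66 Hz.
66 Hz > fs/2 = 37 Hz, folds to fs − 66 Hz = 8 Hz.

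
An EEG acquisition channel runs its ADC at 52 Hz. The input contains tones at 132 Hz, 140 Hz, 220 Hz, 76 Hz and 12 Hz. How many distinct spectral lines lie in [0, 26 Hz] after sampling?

3

fs/2 = 26 Hz.
132 Hz mod fs = 28 Hz.
28 Hz > fs/2 = 26 Hz, folds to fs − 28 Hz = 24 Hz.
140 Hz mod fs = 36 Hz.
36 Hz > fs/2 = 26 Hz, folds to fs − 36 Hz = 16 Hz.
220 Hz mod fs = 12 Hz.
12 Hz ≤ fs/2 = 26 Hz, appears at 12 Hz.
76 Hz mod fs = 24 Hz.
24 Hz ≤ fs/2 = 26 Hz, appears at 24 Hz.
12 Hz ≤ fs/2 = 26 Hz, passes unchanged.
Distinct values: {12 Hz, 16 Hz, 24 Hz} → 3.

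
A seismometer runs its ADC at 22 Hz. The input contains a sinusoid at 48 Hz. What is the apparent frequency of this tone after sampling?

4 Hz

48 Hz mod fs = 4 Hz.
4 Hz ≤ fs/2 = 11 Hz, appears at 4 Hz.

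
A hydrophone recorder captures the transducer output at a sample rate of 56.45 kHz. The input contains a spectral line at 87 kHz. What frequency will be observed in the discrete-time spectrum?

87 kHz mod fs = 30.55 kHz.
30.55 kHz > fs/2 = 28.225 kHz, folds to fs − 30.55 kHz = 25.9 kHz.

25.9 kHz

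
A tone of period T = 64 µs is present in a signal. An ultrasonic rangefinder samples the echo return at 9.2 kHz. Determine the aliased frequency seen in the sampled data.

T = 64 µs → f = 1/T = 15.625 kHz.
15.625 kHz mod fs = 6.425 kHz.
6.425 kHz > fs/2 = 4.6 kHz, folds to fs − 6.425 kHz = 2.775 kHz.

2.775 kHz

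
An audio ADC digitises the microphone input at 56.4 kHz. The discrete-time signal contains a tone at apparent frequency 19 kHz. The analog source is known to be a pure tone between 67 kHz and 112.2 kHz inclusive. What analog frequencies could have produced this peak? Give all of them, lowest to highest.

75.4 kHz, 93.8 kHz

Frequencies that alias to 19 kHz are k·fs ± 19 kHz for integer k ≥ 0.
k=0: 19 kHz.
k=1: 37.4 kHz, 75.4 kHz.
k=2: 93.8 kHz, 131.8 kHz.
k=3: 150.2 kHz, 188.2 kHz.
Within [67 kHz, 112.2 kHz]: 75.4 kHz, 93.8 kHz.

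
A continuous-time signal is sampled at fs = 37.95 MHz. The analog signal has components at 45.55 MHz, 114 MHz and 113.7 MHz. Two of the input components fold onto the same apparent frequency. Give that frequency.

fs/2 = 18.975 MHz.
45.55 MHz mod fs = 7.6 MHz.
7.6 MHz ≤ fs/2 = 18.975 MHz, appears at 7.6 MHz.
114 MHz mod fs = 0.15 MHz.
0.15 MHz ≤ fs/2 = 18.975 MHz, appears at 0.15 MHz.
113.7 MHz mod fs = 37.8 MHz.
37.8 MHz > fs/2 = 18.975 MHz, folds to fs − 37.8 MHz = 0.15 MHz.
113.7 MHz and 114 MHz both map to 0.15 MHz.

0.15 MHz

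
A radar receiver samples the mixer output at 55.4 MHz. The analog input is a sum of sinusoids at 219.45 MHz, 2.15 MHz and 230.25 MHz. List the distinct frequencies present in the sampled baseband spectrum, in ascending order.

fs/2 = 27.7 MHz.
219.45 MHz mod fs = 53.25 MHz.
53.25 MHz > fs/2 = 27.7 MHz, folds to fs − 53.25 MHz = 2.15 MHz.
2.15 MHz ≤ fs/2 = 27.7 MHz, passes unchanged.
230.25 MHz mod fs = 8.65 MHz.
8.65 MHz ≤ fs/2 = 27.7 MHz, appears at 8.65 MHz.
Distinct values: {2.15 MHz, 8.65 MHz}.

2.15 MHz, 8.65 MHz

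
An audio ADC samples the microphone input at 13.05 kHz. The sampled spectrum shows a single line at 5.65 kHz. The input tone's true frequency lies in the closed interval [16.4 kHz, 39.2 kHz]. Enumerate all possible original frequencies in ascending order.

18.7 kHz, 20.45 kHz, 31.75 kHz, 33.5 kHz

Frequencies that alias to 5.65 kHz are k·fs ± 5.65 kHz for integer k ≥ 0.
k=0: 5.65 kHz.
k=1: 7.4 kHz, 18.7 kHz.
k=2: 20.45 kHz, 31.75 kHz.
k=3: 33.5 kHz, 44.8 kHz.
k=4: 46.55 kHz, 57.85 kHz.
Within [16.4 kHz, 39.2 kHz]: 18.7 kHz, 20.45 kHz, 31.75 kHz, 33.5 kHz.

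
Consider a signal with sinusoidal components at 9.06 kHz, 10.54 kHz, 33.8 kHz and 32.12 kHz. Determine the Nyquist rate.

Highest-frequency component: 33.8 kHz.
Nyquist rate = 2 × 33.8 kHz = 67.6 kHz.

67.6 kHz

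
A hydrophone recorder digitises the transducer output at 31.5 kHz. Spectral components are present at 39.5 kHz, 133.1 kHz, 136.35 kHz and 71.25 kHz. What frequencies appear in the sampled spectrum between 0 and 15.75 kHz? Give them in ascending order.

7.1 kHz, 8 kHz, 8.25 kHz, 10.35 kHz

fs/2 = 15.75 kHz.
39.5 kHz mod fs = 8 kHz.
8 kHz ≤ fs/2 = 15.75 kHz, appears at 8 kHz.
133.1 kHz mod fs = 7.1 kHz.
7.1 kHz ≤ fs/2 = 15.75 kHz, appears at 7.1 kHz.
136.35 kHz mod fs = 10.35 kHz.
10.35 kHz ≤ fs/2 = 15.75 kHz, appears at 10.35 kHz.
71.25 kHz mod fs = 8.25 kHz.
8.25 kHz ≤ fs/2 = 15.75 kHz, appears at 8.25 kHz.
Distinct values: {7.1 kHz, 8 kHz, 8.25 kHz, 10.35 kHz}.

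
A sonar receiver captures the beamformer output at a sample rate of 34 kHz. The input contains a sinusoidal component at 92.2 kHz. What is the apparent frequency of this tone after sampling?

9.8 kHz

92.2 kHz mod fs = 24.2 kHz.
24.2 kHz > fs/2 = 17 kHz, folds to fs − 24.2 kHz = 9.8 kHz.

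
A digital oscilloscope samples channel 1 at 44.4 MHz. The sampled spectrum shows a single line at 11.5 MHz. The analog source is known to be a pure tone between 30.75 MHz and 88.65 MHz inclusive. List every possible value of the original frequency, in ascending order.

32.9 MHz, 55.9 MHz, 77.3 MHz

Frequencies that alias to 11.5 MHz are k·fs ± 11.5 MHz for integer k ≥ 0.
k=0: 11.5 MHz.
k=1: 32.9 MHz, 55.9 MHz.
k=2: 77.3 MHz, 100.3 MHz.
k=3: 121.7 MHz, 144.7 MHz.
Within [30.75 MHz, 88.65 MHz]: 32.9 MHz, 55.9 MHz, 77.3 MHz.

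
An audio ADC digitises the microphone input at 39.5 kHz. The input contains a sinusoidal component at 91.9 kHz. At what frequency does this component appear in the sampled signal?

91.9 kHz mod fs = 12.9 kHz.
12.9 kHz ≤ fs/2 = 19.75 kHz, appears at 12.9 kHz.

12.9 kHz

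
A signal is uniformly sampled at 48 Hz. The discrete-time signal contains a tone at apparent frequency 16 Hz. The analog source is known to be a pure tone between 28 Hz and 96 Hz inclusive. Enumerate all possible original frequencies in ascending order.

Frequencies that alias to 16 Hz are k·fs ± 16 Hz for integer k ≥ 0.
k=0: 16 Hz.
k=1: 32 Hz, 64 Hz.
k=2: 80 Hz, 112 Hz.
k=3: 128 Hz, 160 Hz.
Within [28 Hz, 96 Hz]: 32 Hz, 64 Hz, 80 Hz.

32 Hz, 64 Hz, 80 Hz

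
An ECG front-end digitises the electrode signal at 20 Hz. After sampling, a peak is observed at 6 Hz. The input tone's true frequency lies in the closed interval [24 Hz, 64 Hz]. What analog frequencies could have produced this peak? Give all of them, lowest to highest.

26 Hz, 34 Hz, 46 Hz, 54 Hz

Frequencies that alias to 6 Hz are k·fs ± 6 Hz for integer k ≥ 0.
k=0: 6 Hz.
k=1: 14 Hz, 26 Hz.
k=2: 34 Hz, 46 Hz.
k=3: 54 Hz, 66 Hz.
k=4: 74 Hz, 86 Hz.
Within [24 Hz, 64 Hz]: 26 Hz, 34 Hz, 46 Hz, 54 Hz.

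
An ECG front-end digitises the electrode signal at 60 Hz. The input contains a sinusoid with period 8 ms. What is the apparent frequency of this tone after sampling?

5 Hz

T = 8 ms → f = 1/T = 125 Hz.
125 Hz mod fs = 5 Hz.
5 Hz ≤ fs/2 = 30 Hz, appears at 5 Hz.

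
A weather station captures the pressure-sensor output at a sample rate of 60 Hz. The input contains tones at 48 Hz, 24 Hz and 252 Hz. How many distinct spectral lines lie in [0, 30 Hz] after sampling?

2

fs/2 = 30 Hz.
48 Hz > fs/2 = 30 Hz, folds to fs − 48 Hz = 12 Hz.
24 Hz ≤ fs/2 = 30 Hz, passes unchanged.
252 Hz mod fs = 12 Hz.
12 Hz ≤ fs/2 = 30 Hz, appears at 12 Hz.
Distinct values: {12 Hz, 24 Hz} → 2.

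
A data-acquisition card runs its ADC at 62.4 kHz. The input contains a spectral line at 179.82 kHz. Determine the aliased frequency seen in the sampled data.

7.38 kHz

179.82 kHz mod fs = 55.02 kHz.
55.02 kHz > fs/2 = 31.2 kHz, folds to fs − 55.02 kHz = 7.38 kHz.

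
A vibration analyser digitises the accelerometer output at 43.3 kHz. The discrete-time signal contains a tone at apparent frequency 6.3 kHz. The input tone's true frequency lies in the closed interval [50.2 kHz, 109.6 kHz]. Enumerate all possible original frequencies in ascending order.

Frequencies that alias to 6.3 kHz are k·fs ± 6.3 kHz for integer k ≥ 0.
k=0: 6.3 kHz.
k=1: 37 kHz, 49.6 kHz.
k=2: 80.3 kHz, 92.9 kHz.
k=3: 123.6 kHz, 136.2 kHz.
Within [50.2 kHz, 109.6 kHz]: 80.3 kHz, 92.9 kHz.

80.3 kHz, 92.9 kHz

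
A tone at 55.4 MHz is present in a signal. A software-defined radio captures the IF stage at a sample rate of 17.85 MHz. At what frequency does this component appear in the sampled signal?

55.4 MHz mod fs = 1.85 MHz.
1.85 MHz ≤ fs/2 = 8.925 MHz, appears at 1.85 MHz.

1.85 MHz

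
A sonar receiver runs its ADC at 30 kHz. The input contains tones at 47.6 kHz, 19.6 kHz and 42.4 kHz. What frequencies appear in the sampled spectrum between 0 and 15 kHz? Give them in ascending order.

fs/2 = 15 kHz.
47.6 kHz mod fs = 17.6 kHz.
17.6 kHz > fs/2 = 15 kHz, folds to fs − 17.6 kHz = 12.4 kHz.
19.6 kHz > fs/2 = 15 kHz, folds to fs − 19.6 kHz = 10.4 kHz.
42.4 kHz mod fs = 12.4 kHz.
12.4 kHz ≤ fs/2 = 15 kHz, appears at 12.4 kHz.
Distinct values: {10.4 kHz, 12.4 kHz}.

10.4 kHz, 12.4 kHz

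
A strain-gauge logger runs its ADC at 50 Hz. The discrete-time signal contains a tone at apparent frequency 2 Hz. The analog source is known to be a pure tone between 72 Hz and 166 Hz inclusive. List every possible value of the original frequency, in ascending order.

Frequencies that alias to 2 Hz are k·fs ± 2 Hz for integer k ≥ 0.
k=0: 2 Hz.
k=1: 48 Hz, 52 Hz.
k=2: 98 Hz, 102 Hz.
k=3: 148 Hz, 152 Hz.
k=4: 198 Hz, 202 Hz.
Within [72 Hz, 166 Hz]: 98 Hz, 102 Hz, 148 Hz, 152 Hz.

98 Hz, 102 Hz, 148 Hz, 152 Hz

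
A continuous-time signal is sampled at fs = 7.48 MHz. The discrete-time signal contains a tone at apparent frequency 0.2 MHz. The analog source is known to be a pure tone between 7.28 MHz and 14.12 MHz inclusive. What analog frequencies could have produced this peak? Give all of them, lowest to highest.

7.28 MHz, 7.68 MHz

Frequencies that alias to 0.2 MHz are k·fs ± 0.2 MHz for integer k ≥ 0.
k=0: 0.2 MHz.
k=1: 7.28 MHz, 7.68 MHz.
k=2: 14.76 MHz, 15.16 MHz.
Within [7.28 MHz, 14.12 MHz]: 7.28 MHz, 7.68 MHz.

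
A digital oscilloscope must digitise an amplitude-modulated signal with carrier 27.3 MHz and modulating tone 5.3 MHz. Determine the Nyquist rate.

65.2 MHz

AM sidebands sit at fc ± fm = 22 MHz and 32.6 MHz.
Highest-frequency component: 32.6 MHz.
Nyquist rate = 2 × 32.6 MHz = 65.2 MHz.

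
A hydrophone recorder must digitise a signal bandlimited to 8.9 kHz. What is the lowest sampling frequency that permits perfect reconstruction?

Nyquist rate = 2 × 8.9 kHz = 17.8 kHz.

17.8 kHz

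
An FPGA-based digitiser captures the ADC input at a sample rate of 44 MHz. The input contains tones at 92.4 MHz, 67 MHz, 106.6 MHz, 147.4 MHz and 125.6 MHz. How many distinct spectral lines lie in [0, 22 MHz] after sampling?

fs/2 = 22 MHz.
92.4 MHz mod fs = 4.4 MHz.
4.4 MHz ≤ fs/2 = 22 MHz, appears at 4.4 MHz.
67 MHz mod fs = 23 MHz.
23 MHz > fs/2 = 22 MHz, folds to fs − 23 MHz = 21 MHz.
106.6 MHz mod fs = 18.6 MHz.
18.6 MHz ≤ fs/2 = 22 MHz, appears at 18.6 MHz.
147.4 MHz mod fs = 15.4 MHz.
15.4 MHz ≤ fs/2 = 22 MHz, appears at 15.4 MHz.
125.6 MHz mod fs = 37.6 MHz.
37.6 MHz > fs/2 = 22 MHz, folds to fs − 37.6 MHz = 6.4 MHz.
Distinct values: {4.4 MHz, 6.4 MHz, 15.4 MHz, 18.6 MHz, 21 MHz} → 5.

5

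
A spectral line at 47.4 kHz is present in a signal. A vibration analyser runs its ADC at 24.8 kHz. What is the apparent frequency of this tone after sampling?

47.4 kHz mod fs = 22.6 kHz.
22.6 kHz > fs/2 = 12.4 kHz, folds to fs − 22.6 kHz = 2.2 kHz.

2.2 kHz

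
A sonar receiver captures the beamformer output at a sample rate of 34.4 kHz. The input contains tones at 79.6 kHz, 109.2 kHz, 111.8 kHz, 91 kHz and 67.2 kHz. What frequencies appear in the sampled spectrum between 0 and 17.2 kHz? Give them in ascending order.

fs/2 = 17.2 kHz.
79.6 kHz mod fs = 10.8 kHz.
10.8 kHz ≤ fs/2 = 17.2 kHz, appears at 10.8 kHz.
109.2 kHz mod fs = 6 kHz.
6 kHz ≤ fs/2 = 17.2 kHz, appears at 6 kHz.
111.8 kHz mod fs = 8.6 kHz.
8.6 kHz ≤ fs/2 = 17.2 kHz, appears at 8.6 kHz.
91 kHz mod fs = 22.2 kHz.
22.2 kHz > fs/2 = 17.2 kHz, folds to fs − 22.2 kHz = 12.2 kHz.
67.2 kHz mod fs = 32.8 kHz.
32.8 kHz > fs/2 = 17.2 kHz, folds to fs − 32.8 kHz = 1.6 kHz.
Distinct values: {1.6 kHz, 6 kHz, 8.6 kHz, 10.8 kHz, 12.2 kHz}.

1.6 kHz, 6 kHz, 8.6 kHz, 10.8 kHz, 12.2 kHz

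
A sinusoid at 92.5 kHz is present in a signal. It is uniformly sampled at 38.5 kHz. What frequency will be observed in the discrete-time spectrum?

92.5 kHz mod fs = 15.5 kHz.
15.5 kHz ≤ fs/2 = 19.25 kHz, appears at 15.5 kHz.

15.5 kHz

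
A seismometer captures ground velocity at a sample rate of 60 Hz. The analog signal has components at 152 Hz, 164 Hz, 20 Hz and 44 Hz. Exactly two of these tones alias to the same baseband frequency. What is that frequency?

16 Hz

fs/2 = 30 Hz.
152 Hz mod fs = 32 Hz.
32 Hz > fs/2 = 30 Hz, folds to fs − 32 Hz = 28 Hz.
164 Hz mod fs = 44 Hz.
44 Hz > fs/2 = 30 Hz, folds to fs − 44 Hz = 16 Hz.
20 Hz ≤ fs/2 = 30 Hz, passes unchanged.
44 Hz > fs/2 = 30 Hz, folds to fs − 44 Hz = 16 Hz.
44 Hz and 164 Hz both map to 16 Hz.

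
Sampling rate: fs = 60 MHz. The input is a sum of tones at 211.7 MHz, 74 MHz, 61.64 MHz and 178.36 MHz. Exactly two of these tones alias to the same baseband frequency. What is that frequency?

fs/2 = 30 MHz.
211.7 MHz mod fs = 31.7 MHz.
31.7 MHz > fs/2 = 30 MHz, folds to fs − 31.7 MHz = 28.3 MHz.
74 MHz mod fs = 14 MHz.
14 MHz ≤ fs/2 = 30 MHz, appears at 14 MHz.
61.64 MHz mod fs = 1.64 MHz.
1.64 MHz ≤ fs/2 = 30 MHz, appears at 1.64 MHz.
178.36 MHz mod fs = 58.36 MHz.
58.36 MHz > fs/2 = 30 MHz, folds to fs − 58.36 MHz = 1.64 MHz.
61.64 MHz and 178.36 MHz both map to 1.64 MHz.

1.64 MHz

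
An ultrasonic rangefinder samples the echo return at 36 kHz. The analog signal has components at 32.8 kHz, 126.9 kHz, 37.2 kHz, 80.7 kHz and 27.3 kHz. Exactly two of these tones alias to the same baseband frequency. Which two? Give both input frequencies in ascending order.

27.3 kHz, 80.7 kHz

fs/2 = 18 kHz.
32.8 kHz > fs/2 = 18 kHz, folds to fs − 32.8 kHz = 3.2 kHz.
126.9 kHz mod fs = 18.9 kHz.
18.9 kHz > fs/2 = 18 kHz, folds to fs − 18.9 kHz = 17.1 kHz.
37.2 kHz mod fs = 1.2 kHz.
1.2 kHz ≤ fs/2 = 18 kHz, appears at 1.2 kHz.
80.7 kHz mod fs = 8.7 kHz.
8.7 kHz ≤ fs/2 = 18 kHz, appears at 8.7 kHz.
27.3 kHz > fs/2 = 18 kHz, folds to fs − 27.3 kHz = 8.7 kHz.
27.3 kHz and 80.7 kHz both map to 8.7 kHz.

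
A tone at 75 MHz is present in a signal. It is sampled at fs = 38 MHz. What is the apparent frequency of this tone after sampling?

1 MHz

75 MHz mod fs = 37 MHz.
37 MHz > fs/2 = 19 MHz, folds to fs − 37 MHz = 1 MHz.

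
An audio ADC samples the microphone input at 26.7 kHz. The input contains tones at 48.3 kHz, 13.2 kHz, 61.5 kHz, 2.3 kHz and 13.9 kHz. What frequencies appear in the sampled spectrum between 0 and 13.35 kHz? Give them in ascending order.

2.3 kHz, 5.1 kHz, 8.1 kHz, 12.8 kHz, 13.2 kHz

fs/2 = 13.35 kHz.
48.3 kHz mod fs = 21.6 kHz.
21.6 kHz > fs/2 = 13.35 kHz, folds to fs − 21.6 kHz = 5.1 kHz.
13.2 kHz ≤ fs/2 = 13.35 kHz, passes unchanged.
61.5 kHz mod fs = 8.1 kHz.
8.1 kHz ≤ fs/2 = 13.35 kHz, appears at 8.1 kHz.
2.3 kHz ≤ fs/2 = 13.35 kHz, passes unchanged.
13.9 kHz > fs/2 = 13.35 kHz, folds to fs − 13.9 kHz = 12.8 kHz.
Distinct values: {2.3 kHz, 5.1 kHz, 8.1 kHz, 12.8 kHz, 13.2 kHz}.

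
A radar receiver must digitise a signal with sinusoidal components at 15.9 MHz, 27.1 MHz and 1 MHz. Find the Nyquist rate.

Highest-frequency component: 27.1 MHz.
Nyquist rate = 2 × 27.1 MHz = 54.2 MHz.

54.2 MHz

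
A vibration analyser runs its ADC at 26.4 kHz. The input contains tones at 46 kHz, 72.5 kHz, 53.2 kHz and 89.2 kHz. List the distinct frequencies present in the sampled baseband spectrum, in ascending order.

fs/2 = 13.2 kHz.
46 kHz mod fs = 19.6 kHz.
19.6 kHz > fs/2 = 13.2 kHz, folds to fs − 19.6 kHz = 6.8 kHz.
72.5 kHz mod fs = 19.7 kHz.
19.7 kHz > fs/2 = 13.2 kHz, folds to fs − 19.7 kHz = 6.7 kHz.
53.2 kHz mod fs = 0.4 kHz.
0.4 kHz ≤ fs/2 = 13.2 kHz, appears at 0.4 kHz.
89.2 kHz mod fs = 10 kHz.
10 kHz ≤ fs/2 = 13.2 kHz, appears at 10 kHz.
Distinct values: {0.4 kHz, 6.7 kHz, 6.8 kHz, 10 kHz}.

0.4 kHz, 6.7 kHz, 6.8 kHz, 10 kHz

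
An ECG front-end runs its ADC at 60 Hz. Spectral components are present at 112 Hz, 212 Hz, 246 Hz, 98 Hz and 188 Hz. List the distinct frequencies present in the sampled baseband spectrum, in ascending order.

fs/2 = 30 Hz.
112 Hz mod fs = 52 Hz.
52 Hz > fs/2 = 30 Hz, folds to fs − 52 Hz = 8 Hz.
212 Hz mod fs = 32 Hz.
32 Hz > fs/2 = 30 Hz, folds to fs − 32 Hz = 28 Hz.
246 Hz mod fs = 6 Hz.
6 Hz ≤ fs/2 = 30 Hz, appears at 6 Hz.
98 Hz mod fs = 38 Hz.
38 Hz > fs/2 = 30 Hz, folds to fs − 38 Hz = 22 Hz.
188 Hz mod fs = 8 Hz.
8 Hz ≤ fs/2 = 30 Hz, appears at 8 Hz.
Distinct values: {6 Hz, 8 Hz, 22 Hz, 28 Hz}.

6 Hz, 8 Hz, 22 Hz, 28 Hz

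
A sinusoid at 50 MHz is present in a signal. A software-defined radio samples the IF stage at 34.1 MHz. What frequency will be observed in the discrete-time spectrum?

15.9 MHz

50 MHz mod fs = 15.9 MHz.
15.9 MHz ≤ fs/2 = 17.05 MHz, appears at 15.9 MHz.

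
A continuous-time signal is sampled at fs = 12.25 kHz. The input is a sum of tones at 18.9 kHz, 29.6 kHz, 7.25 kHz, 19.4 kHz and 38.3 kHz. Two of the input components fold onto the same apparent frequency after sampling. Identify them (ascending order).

19.4 kHz, 29.6 kHz

fs/2 = 6.125 kHz.
18.9 kHz mod fs = 6.65 kHz.
6.65 kHz > fs/2 = 6.125 kHz, folds to fs − 6.65 kHz = 5.6 kHz.
29.6 kHz mod fs = 5.1 kHz.
5.1 kHz ≤ fs/2 = 6.125 kHz, appears at 5.1 kHz.
7.25 kHz > fs/2 = 6.125 kHz, folds to fs − 7.25 kHz = 5 kHz.
19.4 kHz mod fs = 7.15 kHz.
7.15 kHz > fs/2 = 6.125 kHz, folds to fs − 7.15 kHz = 5.1 kHz.
38.3 kHz mod fs = 1.55 kHz.
1.55 kHz ≤ fs/2 = 6.125 kHz, appears at 1.55 kHz.
19.4 kHz and 29.6 kHz both map to 5.1 kHz.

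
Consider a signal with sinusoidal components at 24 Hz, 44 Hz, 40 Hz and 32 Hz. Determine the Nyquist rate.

Highest-frequency component: 44 Hz.
Nyquist rate = 2 × 44 Hz = 88 Hz.

88 Hz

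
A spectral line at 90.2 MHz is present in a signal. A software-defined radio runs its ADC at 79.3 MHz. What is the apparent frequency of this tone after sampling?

90.2 MHz mod fs = 10.9 MHz.
10.9 MHz ≤ fs/2 = 39.65 MHz, appears at 10.9 MHz.

10.9 MHz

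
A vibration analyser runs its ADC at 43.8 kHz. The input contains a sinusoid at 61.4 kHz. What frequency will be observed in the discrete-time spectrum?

17.6 kHz

61.4 kHz mod fs = 17.6 kHz.
17.6 kHz ≤ fs/2 = 21.9 kHz, appears at 17.6 kHz.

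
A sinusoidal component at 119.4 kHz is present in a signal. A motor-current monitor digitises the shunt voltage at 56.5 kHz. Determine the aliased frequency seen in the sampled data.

119.4 kHz mod fs = 6.4 kHz.
6.4 kHz ≤ fs/2 = 28.25 kHz, appears at 6.4 kHz.

6.4 kHz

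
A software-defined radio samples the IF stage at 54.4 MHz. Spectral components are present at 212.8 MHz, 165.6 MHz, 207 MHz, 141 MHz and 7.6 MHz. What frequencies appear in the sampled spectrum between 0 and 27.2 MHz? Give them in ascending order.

fs/2 = 27.2 MHz.
212.8 MHz mod fs = 49.6 MHz.
49.6 MHz > fs/2 = 27.2 MHz, folds to fs − 49.6 MHz = 4.8 MHz.
165.6 MHz mod fs = 2.4 MHz.
2.4 MHz ≤ fs/2 = 27.2 MHz, appears at 2.4 MHz.
207 MHz mod fs = 43.8 MHz.
43.8 MHz > fs/2 = 27.2 MHz, folds to fs − 43.8 MHz = 10.6 MHz.
141 MHz mod fs = 32.2 MHz.
32.2 MHz > fs/2 = 27.2 MHz, folds to fs − 32.2 MHz = 22.2 MHz.
7.6 MHz ≤ fs/2 = 27.2 MHz, passes unchanged.
Distinct values: {2.4 MHz, 4.8 MHz, 7.6 MHz, 10.6 MHz, 22.2 MHz}.

2.4 MHz, 4.8 MHz, 7.6 MHz, 10.6 MHz, 22.2 MHz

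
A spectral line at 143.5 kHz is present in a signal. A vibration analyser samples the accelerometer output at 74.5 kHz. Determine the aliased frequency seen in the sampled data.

5.5 kHz

143.5 kHz mod fs = 69 kHz.
69 kHz > fs/2 = 37.25 kHz, folds to fs − 69 kHz = 5.5 kHz.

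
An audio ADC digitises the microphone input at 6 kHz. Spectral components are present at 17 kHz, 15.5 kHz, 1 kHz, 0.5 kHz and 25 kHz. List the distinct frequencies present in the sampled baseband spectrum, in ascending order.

fs/2 = 3 kHz.
17 kHz mod fs = 5 kHz.
5 kHz > fs/2 = 3 kHz, folds to fs − 5 kHz = 1 kHz.
15.5 kHz mod fs = 3.5 kHz.
3.5 kHz > fs/2 = 3 kHz, folds to fs − 3.5 kHz = 2.5 kHz.
1 kHz ≤ fs/2 = 3 kHz, passes unchanged.
0.5 kHz ≤ fs/2 = 3 kHz, passes unchanged.
25 kHz mod fs = 1 kHz.
1 kHz ≤ fs/2 = 3 kHz, appears at 1 kHz.
Distinct values: {0.5 kHz, 1 kHz, 2.5 kHz}.

0.5 kHz, 1 kHz, 2.5 kHz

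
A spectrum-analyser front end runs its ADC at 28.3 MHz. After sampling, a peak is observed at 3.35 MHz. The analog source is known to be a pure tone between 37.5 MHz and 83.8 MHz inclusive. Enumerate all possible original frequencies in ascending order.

Frequencies that alias to 3.35 MHz are k·fs ± 3.35 MHz for integer k ≥ 0.
k=0: 3.35 MHz.
k=1: 24.95 MHz, 31.65 MHz.
k=2: 53.25 MHz, 59.95 MHz.
k=3: 81.55 MHz, 88.25 MHz.
k=4: 109.85 MHz, 116.55 MHz.
Within [37.5 MHz, 83.8 MHz]: 53.25 MHz, 59.95 MHz, 81.55 MHz.

53.25 MHz, 59.95 MHz, 81.55 MHz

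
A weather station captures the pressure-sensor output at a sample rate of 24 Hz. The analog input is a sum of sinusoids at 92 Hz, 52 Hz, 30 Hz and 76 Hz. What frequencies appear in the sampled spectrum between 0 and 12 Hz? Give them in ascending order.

fs/2 = 12 Hz.
92 Hz mod fs = 20 Hz.
20 Hz > fs/2 = 12 Hz, folds to fs − 20 Hz = 4 Hz.
52 Hz mod fs = 4 Hz.
4 Hz ≤ fs/2 = 12 Hz, appears at 4 Hz.
30 Hz mod fs = 6 Hz.
6 Hz ≤ fs/2 = 12 Hz, appears at 6 Hz.
76 Hz mod fs = 4 Hz.
4 Hz ≤ fs/2 = 12 Hz, appears at 4 Hz.
Distinct values: {4 Hz, 6 Hz}.

4 Hz, 6 Hz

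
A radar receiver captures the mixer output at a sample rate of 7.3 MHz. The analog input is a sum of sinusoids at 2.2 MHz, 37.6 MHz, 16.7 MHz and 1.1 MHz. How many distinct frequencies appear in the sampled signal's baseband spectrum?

fs/2 = 3.65 MHz.
2.2 MHz ≤ fs/2 = 3.65 MHz, passes unchanged.
37.6 MHz mod fs = 1.1 MHz.
1.1 MHz ≤ fs/2 = 3.65 MHz, appears at 1.1 MHz.
16.7 MHz mod fs = 2.1 MHz.
2.1 MHz ≤ fs/2 = 3.65 MHz, appears at 2.1 MHz.
1.1 MHz ≤ fs/2 = 3.65 MHz, passes unchanged.
Distinct values: {1.1 MHz, 2.1 MHz, 2.2 MHz} → 3.

3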